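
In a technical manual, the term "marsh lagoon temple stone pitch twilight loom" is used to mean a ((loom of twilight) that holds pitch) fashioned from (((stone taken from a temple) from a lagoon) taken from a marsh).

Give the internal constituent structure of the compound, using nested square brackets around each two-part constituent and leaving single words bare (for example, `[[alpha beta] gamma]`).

[[marsh [lagoon [temple stone]]] [pitch [twilight loom]]]

At the top level: head "loom" (specifically "pitch twilight loom"); modifier "marsh lagoon temple stone".
Within "marsh lagoon temple stone", the head is "stone" (specifically "lagoon temple stone") and the modifier is "marsh".
Within "lagoon temple stone", the head is "stone" (specifically "temple stone") and the modifier is "lagoon".
Within "temple stone", the head is "stone" and the modifier is "temple".
Within "pitch twilight loom", the head is "loom" (specifically "twilight loom") and the modifier is "pitch".
Within "twilight loom", the head is "loom" and the modifier is "twilight".
So the structure is [[marsh [lagoon [temple stone]]] [pitch [twilight loom]]].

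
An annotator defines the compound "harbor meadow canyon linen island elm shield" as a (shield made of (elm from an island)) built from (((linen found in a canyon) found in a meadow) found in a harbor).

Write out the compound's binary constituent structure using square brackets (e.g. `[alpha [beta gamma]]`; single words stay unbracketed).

[[harbor [meadow [canyon linen]]] [[island elm] shield]]

Overall it is a kind of shield (specifically "island elm shield"); the modifier is "harbor meadow canyon linen".
"harbor meadow canyon linen" → head "linen" (specifically "meadow canyon linen"), modifier "harbor".
"meadow canyon linen" → head "linen" (specifically "canyon linen"), modifier "meadow".
"canyon linen" → head "linen", modifier "canyon".
"island elm shield" → head "shield", modifier "island elm".
"island elm" → head "elm", modifier "island".
So the structure is [[harbor [meadow [canyon linen]]] [[island elm] shield]].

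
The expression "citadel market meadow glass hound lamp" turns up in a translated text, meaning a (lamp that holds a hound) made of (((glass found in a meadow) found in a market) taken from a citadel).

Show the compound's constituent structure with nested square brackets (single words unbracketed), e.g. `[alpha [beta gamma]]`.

Whole compound: head "lamp" (specifically "hound lamp"), modifier "citadel market meadow glass".
Inside "citadel market meadow glass": head "glass" (specifically "market meadow glass"), modifier "citadel".
Inside "market meadow glass": head "glass" (specifically "meadow glass"), modifier "market".
Inside "meadow glass": head "glass", modifier "meadow".
Inside "hound lamp": head "lamp", modifier "hound".
Assembled: [[citadel [market [meadow glass]]] [hound lamp]].

[[citadel [market [meadow glass]]] [hound lamp]]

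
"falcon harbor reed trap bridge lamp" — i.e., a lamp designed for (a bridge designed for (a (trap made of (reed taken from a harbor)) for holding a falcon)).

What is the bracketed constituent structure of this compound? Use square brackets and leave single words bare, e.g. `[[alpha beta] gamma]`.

[[[falcon [[harbor reed] trap]] bridge] lamp]

Overall it is a kind of lamp; the modifier is "falcon harbor reed trap bridge".
Inside "falcon harbor reed trap bridge": head "bridge", modifier "falcon harbor reed trap".
Inside "falcon harbor reed trap": head "trap" (specifically "harbor reed trap"), modifier "falcon".
Inside "harbor reed trap": head "trap", modifier "harbor reed".
Inside "harbor reed": head "reed", modifier "harbor".
Putting it together: [[[falcon [[harbor reed] trap]] bridge] lamp].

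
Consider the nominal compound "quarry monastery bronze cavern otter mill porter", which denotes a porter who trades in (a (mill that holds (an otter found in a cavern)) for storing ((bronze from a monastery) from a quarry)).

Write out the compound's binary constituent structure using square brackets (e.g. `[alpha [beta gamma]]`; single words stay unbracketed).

[[[quarry [monastery bronze]] [[cavern otter] mill]] porter]

The outermost head in the paraphrase is "porter", modified by "quarry monastery bronze cavern otter mill".
"quarry monastery bronze cavern otter mill" → head "mill" (specifically "cavern otter mill"), modifier "quarry monastery bronze".
"quarry monastery bronze" → head "bronze" (specifically "monastery bronze"), modifier "quarry".
"monastery bronze" → head "bronze", modifier "monastery".
"cavern otter mill" → head "mill", modifier "cavern otter".
"cavern otter" → head "otter", modifier "cavern".
Assembled: [[[quarry [monastery bronze]] [[cavern otter] mill]] porter].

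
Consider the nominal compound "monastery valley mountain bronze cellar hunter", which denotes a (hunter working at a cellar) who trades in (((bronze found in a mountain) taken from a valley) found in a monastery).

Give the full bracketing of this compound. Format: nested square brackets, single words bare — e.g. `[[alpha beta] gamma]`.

[[monastery [valley [mountain bronze]]] [cellar hunter]]

At the top level: head "hunter" (specifically "cellar hunter"); modifier "monastery valley mountain bronze".
Within "monastery valley mountain bronze", the head is "bronze" (specifically "valley mountain bronze") and the modifier is "monastery".
Within "valley mountain bronze", the head is "bronze" (specifically "mountain bronze") and the modifier is "valley".
Within "mountain bronze", the head is "bronze" and the modifier is "mountain".
Within "cellar hunter", the head is "hunter" and the modifier is "cellar".
So the structure is [[monastery [valley [mountain bronze]]] [cellar hunter]].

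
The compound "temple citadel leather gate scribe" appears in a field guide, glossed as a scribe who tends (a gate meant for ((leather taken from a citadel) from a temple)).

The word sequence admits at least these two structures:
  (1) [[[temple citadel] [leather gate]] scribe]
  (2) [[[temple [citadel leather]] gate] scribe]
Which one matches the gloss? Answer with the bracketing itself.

The paraphrase's head is the "scribe" part ("scribe"); its modifier is "temple citadel leather gate".
That top-level split, carried through the inner groups, gives [[[temple [citadel leather]] gate] scribe].

[[[temple [citadel leather]] gate] scribe]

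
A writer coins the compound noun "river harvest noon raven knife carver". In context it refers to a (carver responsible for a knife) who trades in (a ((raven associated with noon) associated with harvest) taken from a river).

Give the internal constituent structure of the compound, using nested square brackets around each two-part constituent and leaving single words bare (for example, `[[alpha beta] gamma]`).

[[river [harvest [noon raven]]] [knife carver]]

Whole compound: head "carver" (specifically "knife carver"), modifier "river harvest noon raven".
Inside "river harvest noon raven": head "raven" (specifically "harvest noon raven"), modifier "river".
Inside "harvest noon raven": head "raven" (specifically "noon raven"), modifier "harvest".
Inside "noon raven": head "raven", modifier "noon".
Inside "knife carver": head "carver", modifier "knife".
Assembled: [[river [harvest [noon raven]]] [knife carver]].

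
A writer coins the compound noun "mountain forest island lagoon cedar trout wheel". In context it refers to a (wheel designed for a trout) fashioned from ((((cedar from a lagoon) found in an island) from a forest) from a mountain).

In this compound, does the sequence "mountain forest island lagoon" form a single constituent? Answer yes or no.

no

The top-level split is [mountain forest island lagoon cedar] [trout wheel]; the full structure is [[mountain [forest [island [lagoon cedar]]]] [trout wheel]].
"mountain forest island lagoon" straddles a constituent boundary, so it is not a single unit.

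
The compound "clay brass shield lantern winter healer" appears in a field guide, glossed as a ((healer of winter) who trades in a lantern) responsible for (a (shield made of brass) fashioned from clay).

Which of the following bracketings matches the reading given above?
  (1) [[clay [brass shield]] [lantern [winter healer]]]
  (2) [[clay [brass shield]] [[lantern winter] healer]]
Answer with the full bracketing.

The paraphrase's head is the "healer" part ("lantern winter healer"); its modifier is "clay brass shield".
That top-level split, carried through the inner groups, gives [[clay [brass shield]] [lantern [winter healer]]].

[[clay [brass shield]] [lantern [winter healer]]]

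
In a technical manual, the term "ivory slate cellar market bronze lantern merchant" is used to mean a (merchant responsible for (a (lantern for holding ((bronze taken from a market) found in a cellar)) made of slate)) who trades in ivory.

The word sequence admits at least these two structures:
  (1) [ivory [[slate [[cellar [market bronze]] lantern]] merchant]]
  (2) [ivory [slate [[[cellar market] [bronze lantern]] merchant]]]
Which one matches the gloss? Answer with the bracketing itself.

[ivory [[slate [[cellar [market bronze]] lantern]] merchant]]

The paraphrase's head is the "merchant" part ("slate cellar market bronze lantern merchant"); its modifier is "ivory".
That top-level split, carried through the inner groups, gives [ivory [[slate [[cellar [market bronze]] lantern]] merchant]].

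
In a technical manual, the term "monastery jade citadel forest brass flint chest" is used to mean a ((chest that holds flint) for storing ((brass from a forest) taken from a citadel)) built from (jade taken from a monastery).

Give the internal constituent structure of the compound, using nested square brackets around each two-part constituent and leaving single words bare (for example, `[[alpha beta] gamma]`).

Overall it is a kind of chest (specifically "citadel forest brass flint chest"); the modifier is "monastery jade".
Within "monastery jade", the head is "jade" and the modifier is "monastery".
Within "citadel forest brass flint chest", the head is "chest" (specifically "flint chest") and the modifier is "citadel forest brass".
Within "citadel forest brass", the head is "brass" (specifically "forest brass") and the modifier is "citadel".
Within "forest brass", the head is "brass" and the modifier is "forest".
Within "flint chest", the head is "chest" and the modifier is "flint".
Assembled: [[monastery jade] [[citadel [forest brass]] [flint chest]]].

[[monastery jade] [[citadel [forest brass]] [flint chest]]]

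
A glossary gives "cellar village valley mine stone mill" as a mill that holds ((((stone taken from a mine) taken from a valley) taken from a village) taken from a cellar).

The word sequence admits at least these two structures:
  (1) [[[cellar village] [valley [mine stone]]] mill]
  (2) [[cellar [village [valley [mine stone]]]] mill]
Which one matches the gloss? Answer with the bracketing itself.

[[cellar [village [valley [mine stone]]]] mill]

The paraphrase's head is the "mill" part ("mill"); its modifier is "cellar village valley mine stone".
That top-level split, carried through the inner groups, gives [[cellar [village [valley [mine stone]]]] mill].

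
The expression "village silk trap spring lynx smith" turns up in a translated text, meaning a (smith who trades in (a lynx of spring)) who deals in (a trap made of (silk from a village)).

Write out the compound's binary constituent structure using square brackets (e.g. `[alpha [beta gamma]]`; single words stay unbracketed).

Whole compound: head "smith" (specifically "spring lynx smith"), modifier "village silk trap".
Inside "village silk trap": head "trap", modifier "village silk".
Inside "village silk": head "silk", modifier "village".
Inside "spring lynx smith": head "smith", modifier "spring lynx".
Inside "spring lynx": head "lynx", modifier "spring".
Putting it together: [[[village silk] trap] [[spring lynx] smith]].

[[[village silk] trap] [[spring lynx] smith]]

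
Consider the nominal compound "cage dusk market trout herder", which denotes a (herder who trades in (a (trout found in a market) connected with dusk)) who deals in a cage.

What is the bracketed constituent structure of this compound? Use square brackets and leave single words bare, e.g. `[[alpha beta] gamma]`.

At the top level: head "herder" (specifically "dusk market trout herder"); modifier "cage".
Inside "dusk market trout herder": head "herder", modifier "dusk market trout".
Inside "dusk market trout": head "trout" (specifically "market trout"), modifier "dusk".
Inside "market trout": head "trout", modifier "market".
Assembled: [cage [[dusk [market trout]] herder]].

[cage [[dusk [market trout]] herder]]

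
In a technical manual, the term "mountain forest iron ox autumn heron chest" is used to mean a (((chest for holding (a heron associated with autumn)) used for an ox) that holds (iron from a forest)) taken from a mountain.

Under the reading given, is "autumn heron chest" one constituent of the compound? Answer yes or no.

yes

The paraphrase groups the words so that "autumn heron chest" is one unit: it corresponds to a single parenthesized sub-phrase.
The full structure is [mountain [[forest iron] [ox [[autumn heron] chest]]]], in which [autumn heron chest] is a constituent.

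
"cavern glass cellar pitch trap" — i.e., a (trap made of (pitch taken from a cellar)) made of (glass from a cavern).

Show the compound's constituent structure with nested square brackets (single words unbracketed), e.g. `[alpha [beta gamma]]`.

[[cavern glass] [[cellar pitch] trap]]

Overall it is a kind of trap (specifically "cellar pitch trap"); the modifier is "cavern glass".
Within "cavern glass", the head is "glass" and the modifier is "cavern".
Within "cellar pitch trap", the head is "trap" and the modifier is "cellar pitch".
Within "cellar pitch", the head is "pitch" and the modifier is "cellar".
Putting it together: [[cavern glass] [[cellar pitch] trap]].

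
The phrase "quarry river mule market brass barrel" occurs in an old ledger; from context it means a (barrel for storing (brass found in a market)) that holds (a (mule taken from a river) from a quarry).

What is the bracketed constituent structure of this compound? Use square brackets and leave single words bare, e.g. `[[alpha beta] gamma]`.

[[quarry [river mule]] [[market brass] barrel]]

Overall it is a kind of barrel (specifically "market brass barrel"); the modifier is "quarry river mule".
Inside "quarry river mule": head "mule" (specifically "river mule"), modifier "quarry".
Inside "river mule": head "mule", modifier "river".
Inside "market brass barrel": head "barrel", modifier "market brass".
Inside "market brass": head "brass", modifier "market".
Assembled: [[quarry [river mule]] [[market brass] barrel]].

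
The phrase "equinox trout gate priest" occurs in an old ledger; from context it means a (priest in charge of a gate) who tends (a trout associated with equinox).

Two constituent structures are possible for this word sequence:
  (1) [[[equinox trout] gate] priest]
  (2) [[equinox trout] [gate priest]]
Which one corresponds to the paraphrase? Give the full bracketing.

The paraphrase's head is the "priest" part ("gate priest"); its modifier is "equinox trout".
That top-level split, carried through the inner groups, gives [[equinox trout] [gate priest]].

[[equinox trout] [gate priest]]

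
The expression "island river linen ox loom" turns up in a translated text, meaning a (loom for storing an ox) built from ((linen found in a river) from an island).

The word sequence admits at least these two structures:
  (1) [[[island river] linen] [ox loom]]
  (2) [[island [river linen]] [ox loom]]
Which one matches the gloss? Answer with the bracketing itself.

[[island [river linen]] [ox loom]]

The paraphrase's head is the "loom" part ("ox loom"); its modifier is "island river linen".
That top-level split, carried through the inner groups, gives [[island [river linen]] [ox loom]].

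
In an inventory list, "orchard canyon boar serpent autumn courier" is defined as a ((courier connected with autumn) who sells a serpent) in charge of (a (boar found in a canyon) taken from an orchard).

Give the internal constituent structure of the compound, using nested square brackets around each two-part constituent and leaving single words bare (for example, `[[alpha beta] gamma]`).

The outermost head in the paraphrase is "courier" (specifically "serpent autumn courier"), modified by "orchard canyon boar".
"orchard canyon boar" → head "boar" (specifically "canyon boar"), modifier "orchard".
"canyon boar" → head "boar", modifier "canyon".
"serpent autumn courier" → head "courier" (specifically "autumn courier"), modifier "serpent".
"autumn courier" → head "courier", modifier "autumn".
Putting it together: [[orchard [canyon boar]] [serpent [autumn courier]]].

[[orchard [canyon boar]] [serpent [autumn courier]]]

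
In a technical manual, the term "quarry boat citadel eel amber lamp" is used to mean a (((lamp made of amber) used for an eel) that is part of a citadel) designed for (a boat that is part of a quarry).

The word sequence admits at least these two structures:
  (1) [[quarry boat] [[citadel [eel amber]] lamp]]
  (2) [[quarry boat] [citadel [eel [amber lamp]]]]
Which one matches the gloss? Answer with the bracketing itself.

The paraphrase's head is the "lamp" part ("citadel eel amber lamp"); its modifier is "quarry boat".
That top-level split, carried through the inner groups, gives [[quarry boat] [citadel [eel [amber lamp]]]].

[[quarry boat] [citadel [eel [amber lamp]]]]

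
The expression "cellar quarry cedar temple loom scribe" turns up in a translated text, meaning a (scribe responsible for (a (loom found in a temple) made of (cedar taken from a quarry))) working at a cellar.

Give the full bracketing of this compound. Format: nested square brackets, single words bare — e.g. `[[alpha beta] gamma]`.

Overall it is a kind of scribe (specifically "quarry cedar temple loom scribe"); the modifier is "cellar".
Within "quarry cedar temple loom scribe", the head is "scribe" and the modifier is "quarry cedar temple loom".
Within "quarry cedar temple loom", the head is "loom" (specifically "temple loom") and the modifier is "quarry cedar".
Within "quarry cedar", the head is "cedar" and the modifier is "quarry".
Within "temple loom", the head is "loom" and the modifier is "temple".
Putting it together: [cellar [[[quarry cedar] [temple loom]] scribe]].

[cellar [[[quarry cedar] [temple loom]] scribe]]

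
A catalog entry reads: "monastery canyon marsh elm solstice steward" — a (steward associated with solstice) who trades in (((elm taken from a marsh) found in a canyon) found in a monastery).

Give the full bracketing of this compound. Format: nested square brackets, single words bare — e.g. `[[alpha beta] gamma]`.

Overall it is a kind of steward (specifically "solstice steward"); the modifier is "monastery canyon marsh elm".
"monastery canyon marsh elm" → head "elm" (specifically "canyon marsh elm"), modifier "monastery".
"canyon marsh elm" → head "elm" (specifically "marsh elm"), modifier "canyon".
"marsh elm" → head "elm", modifier "marsh".
"solstice steward" → head "steward", modifier "solstice".
So the structure is [[monastery [canyon [marsh elm]]] [solstice steward]].

[[monastery [canyon [marsh elm]]] [solstice steward]]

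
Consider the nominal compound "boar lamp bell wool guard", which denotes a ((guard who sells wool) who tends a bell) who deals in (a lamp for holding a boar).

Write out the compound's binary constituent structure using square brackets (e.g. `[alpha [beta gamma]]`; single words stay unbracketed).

[[boar lamp] [bell [wool guard]]]

Overall it is a kind of guard (specifically "bell wool guard"); the modifier is "boar lamp".
"boar lamp" → head "lamp", modifier "boar".
"bell wool guard" → head "guard" (specifically "wool guard"), modifier "bell".
"wool guard" → head "guard", modifier "wool".
Putting it together: [[boar lamp] [bell [wool guard]]].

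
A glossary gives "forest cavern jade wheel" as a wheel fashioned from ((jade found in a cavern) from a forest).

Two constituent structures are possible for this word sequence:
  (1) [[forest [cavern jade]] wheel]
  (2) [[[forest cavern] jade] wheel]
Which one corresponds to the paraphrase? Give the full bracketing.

[[forest [cavern jade]] wheel]

The paraphrase's head is the "wheel" part ("wheel"); its modifier is "forest cavern jade".
That top-level split, carried through the inner groups, gives [[forest [cavern jade]] wheel].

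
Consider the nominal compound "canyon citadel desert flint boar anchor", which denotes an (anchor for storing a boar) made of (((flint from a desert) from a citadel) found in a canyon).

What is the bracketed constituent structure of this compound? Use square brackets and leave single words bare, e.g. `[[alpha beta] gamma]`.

[[canyon [citadel [desert flint]]] [boar anchor]]

Whole compound: head "anchor" (specifically "boar anchor"), modifier "canyon citadel desert flint".
Inside "canyon citadel desert flint": head "flint" (specifically "citadel desert flint"), modifier "canyon".
Inside "citadel desert flint": head "flint" (specifically "desert flint"), modifier "citadel".
Inside "desert flint": head "flint", modifier "desert".
Inside "boar anchor": head "anchor", modifier "boar".
Assembled: [[canyon [citadel [desert flint]]] [boar anchor]].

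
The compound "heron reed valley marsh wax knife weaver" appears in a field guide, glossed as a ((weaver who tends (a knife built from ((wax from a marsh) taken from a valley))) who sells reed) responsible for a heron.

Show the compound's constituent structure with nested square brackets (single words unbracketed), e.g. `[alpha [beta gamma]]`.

[heron [reed [[[valley [marsh wax]] knife] weaver]]]

Overall it is a kind of weaver (specifically "reed valley marsh wax knife weaver"); the modifier is "heron".
"reed valley marsh wax knife weaver" → head "weaver" (specifically "valley marsh wax knife weaver"), modifier "reed".
"valley marsh wax knife weaver" → head "weaver", modifier "valley marsh wax knife".
"valley marsh wax knife" → head "knife", modifier "valley marsh wax".
"valley marsh wax" → head "wax" (specifically "marsh wax"), modifier "valley".
"marsh wax" → head "wax", modifier "marsh".
So the structure is [heron [reed [[[valley [marsh wax]] knife] weaver]]].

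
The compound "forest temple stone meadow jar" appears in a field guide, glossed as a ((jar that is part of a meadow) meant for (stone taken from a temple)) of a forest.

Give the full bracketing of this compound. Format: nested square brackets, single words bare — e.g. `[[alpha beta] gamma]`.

[forest [[temple stone] [meadow jar]]]

The outermost head in the paraphrase is "jar" (specifically "temple stone meadow jar"), modified by "forest".
Within "temple stone meadow jar", the head is "jar" (specifically "meadow jar") and the modifier is "temple stone".
Within "temple stone", the head is "stone" and the modifier is "temple".
Within "meadow jar", the head is "jar" and the modifier is "meadow".
Assembled: [forest [[temple stone] [meadow jar]]].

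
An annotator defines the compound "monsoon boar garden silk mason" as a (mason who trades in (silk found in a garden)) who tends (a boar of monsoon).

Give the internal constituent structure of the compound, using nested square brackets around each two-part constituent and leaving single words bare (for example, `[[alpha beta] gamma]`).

At the top level: head "mason" (specifically "garden silk mason"); modifier "monsoon boar".
Within "monsoon boar", the head is "boar" and the modifier is "monsoon".
Within "garden silk mason", the head is "mason" and the modifier is "garden silk".
Within "garden silk", the head is "silk" and the modifier is "garden".
Putting it together: [[monsoon boar] [[garden silk] mason]].

[[monsoon boar] [[garden silk] mason]]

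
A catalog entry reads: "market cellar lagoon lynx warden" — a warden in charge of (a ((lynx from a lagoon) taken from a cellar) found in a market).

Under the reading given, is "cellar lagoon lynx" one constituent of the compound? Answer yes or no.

yes

The paraphrase groups the words so that "cellar lagoon lynx" is one unit: it corresponds to a single parenthesized sub-phrase.
The full structure is [[market [cellar [lagoon lynx]]] warden], in which [cellar lagoon lynx] is a constituent.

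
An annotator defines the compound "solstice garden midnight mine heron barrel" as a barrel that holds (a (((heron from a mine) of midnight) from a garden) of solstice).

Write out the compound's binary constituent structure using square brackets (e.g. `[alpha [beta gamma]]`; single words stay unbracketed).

[[solstice [garden [midnight [mine heron]]]] barrel]

The outermost head in the paraphrase is "barrel", modified by "solstice garden midnight mine heron".
Inside "solstice garden midnight mine heron": head "heron" (specifically "garden midnight mine heron"), modifier "solstice".
Inside "garden midnight mine heron": head "heron" (specifically "midnight mine heron"), modifier "garden".
Inside "midnight mine heron": head "heron" (specifically "mine heron"), modifier "midnight".
Inside "mine heron": head "heron", modifier "mine".
Assembled: [[solstice [garden [midnight [mine heron]]]] barrel].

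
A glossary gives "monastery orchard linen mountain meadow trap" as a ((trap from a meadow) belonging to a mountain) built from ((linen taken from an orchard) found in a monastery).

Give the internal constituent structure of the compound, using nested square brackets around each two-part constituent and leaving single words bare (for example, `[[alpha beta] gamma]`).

[[monastery [orchard linen]] [mountain [meadow trap]]]

At the top level: head "trap" (specifically "mountain meadow trap"); modifier "monastery orchard linen".
"monastery orchard linen" → head "linen" (specifically "orchard linen"), modifier "monastery".
"orchard linen" → head "linen", modifier "orchard".
"mountain meadow trap" → head "trap" (specifically "meadow trap"), modifier "mountain".
"meadow trap" → head "trap", modifier "meadow".
Assembled: [[monastery [orchard linen]] [mountain [meadow trap]]].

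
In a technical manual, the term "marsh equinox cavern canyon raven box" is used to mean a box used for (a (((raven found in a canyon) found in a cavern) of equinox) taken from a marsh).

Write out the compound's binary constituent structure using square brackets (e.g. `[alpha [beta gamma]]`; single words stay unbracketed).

The outermost head in the paraphrase is "box", modified by "marsh equinox cavern canyon raven".
"marsh equinox cavern canyon raven" → head "raven" (specifically "equinox cavern canyon raven"), modifier "marsh".
"equinox cavern canyon raven" → head "raven" (specifically "cavern canyon raven"), modifier "equinox".
"cavern canyon raven" → head "raven" (specifically "canyon raven"), modifier "cavern".
"canyon raven" → head "raven", modifier "canyon".
So the structure is [[marsh [equinox [cavern [canyon raven]]]] box].

[[marsh [equinox [cavern [canyon raven]]]] box]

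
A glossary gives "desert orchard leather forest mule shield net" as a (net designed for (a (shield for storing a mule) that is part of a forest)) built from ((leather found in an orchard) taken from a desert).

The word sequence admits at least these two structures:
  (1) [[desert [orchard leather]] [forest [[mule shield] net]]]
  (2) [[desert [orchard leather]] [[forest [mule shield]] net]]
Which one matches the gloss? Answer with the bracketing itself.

The paraphrase's head is the "net" part ("forest mule shield net"); its modifier is "desert orchard leather".
That top-level split, carried through the inner groups, gives [[desert [orchard leather]] [[forest [mule shield]] net]].

[[desert [orchard leather]] [[forest [mule shield]] net]]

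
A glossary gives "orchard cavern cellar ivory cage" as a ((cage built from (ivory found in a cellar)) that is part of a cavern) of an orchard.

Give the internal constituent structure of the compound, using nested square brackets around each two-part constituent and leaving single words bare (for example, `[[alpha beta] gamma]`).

[orchard [cavern [[cellar ivory] cage]]]

Whole compound: head "cage" (specifically "cavern cellar ivory cage"), modifier "orchard".
"cavern cellar ivory cage" → head "cage" (specifically "cellar ivory cage"), modifier "cavern".
"cellar ivory cage" → head "cage", modifier "cellar ivory".
"cellar ivory" → head "ivory", modifier "cellar".
Putting it together: [orchard [cavern [[cellar ivory] cage]]].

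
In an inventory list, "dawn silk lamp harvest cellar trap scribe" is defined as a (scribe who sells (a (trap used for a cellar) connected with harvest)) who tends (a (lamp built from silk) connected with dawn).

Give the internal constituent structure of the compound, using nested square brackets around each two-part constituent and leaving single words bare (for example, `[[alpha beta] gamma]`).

[[dawn [silk lamp]] [[harvest [cellar trap]] scribe]]

At the top level: head "scribe" (specifically "harvest cellar trap scribe"); modifier "dawn silk lamp".
Inside "dawn silk lamp": head "lamp" (specifically "silk lamp"), modifier "dawn".
Inside "silk lamp": head "lamp", modifier "silk".
Inside "harvest cellar trap scribe": head "scribe", modifier "harvest cellar trap".
Inside "harvest cellar trap": head "trap" (specifically "cellar trap"), modifier "harvest".
Inside "cellar trap": head "trap", modifier "cellar".
Assembled: [[dawn [silk lamp]] [[harvest [cellar trap]] scribe]].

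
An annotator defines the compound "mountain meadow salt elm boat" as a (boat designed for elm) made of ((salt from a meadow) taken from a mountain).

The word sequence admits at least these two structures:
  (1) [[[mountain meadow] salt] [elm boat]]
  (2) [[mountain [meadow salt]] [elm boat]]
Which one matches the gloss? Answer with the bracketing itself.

[[mountain [meadow salt]] [elm boat]]

The paraphrase's head is the "boat" part ("elm boat"); its modifier is "mountain meadow salt".
That top-level split, carried through the inner groups, gives [[mountain [meadow salt]] [elm boat]].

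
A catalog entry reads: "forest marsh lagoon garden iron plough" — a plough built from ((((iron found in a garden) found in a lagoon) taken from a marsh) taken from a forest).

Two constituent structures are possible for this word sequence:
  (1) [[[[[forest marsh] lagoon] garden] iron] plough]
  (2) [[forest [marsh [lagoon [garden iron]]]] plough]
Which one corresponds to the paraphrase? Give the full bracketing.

The paraphrase's head is the "plough" part ("plough"); its modifier is "forest marsh lagoon garden iron".
That top-level split, carried through the inner groups, gives [[forest [marsh [lagoon [garden iron]]]] plough].

[[forest [marsh [lagoon [garden iron]]]] plough]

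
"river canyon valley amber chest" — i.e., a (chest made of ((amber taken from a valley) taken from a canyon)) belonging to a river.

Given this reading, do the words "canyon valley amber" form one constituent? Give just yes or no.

The paraphrase groups the words so that "canyon valley amber" is one unit: it corresponds to a single parenthesized sub-phrase.
The full structure is [river [[canyon [valley amber]] chest]], in which [canyon valley amber] is a constituent.

yes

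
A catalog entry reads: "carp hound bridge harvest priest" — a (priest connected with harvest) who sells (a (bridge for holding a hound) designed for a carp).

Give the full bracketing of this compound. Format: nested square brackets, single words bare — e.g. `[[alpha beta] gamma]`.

[[carp [hound bridge]] [harvest priest]]

At the top level: head "priest" (specifically "harvest priest"); modifier "carp hound bridge".
Inside "carp hound bridge": head "bridge" (specifically "hound bridge"), modifier "carp".
Inside "hound bridge": head "bridge", modifier "hound".
Inside "harvest priest": head "priest", modifier "harvest".
Putting it together: [[carp [hound bridge]] [harvest priest]].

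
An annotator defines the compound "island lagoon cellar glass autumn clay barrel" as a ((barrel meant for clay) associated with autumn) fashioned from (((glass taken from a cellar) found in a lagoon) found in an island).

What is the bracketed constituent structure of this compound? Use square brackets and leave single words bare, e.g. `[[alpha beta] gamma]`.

[[island [lagoon [cellar glass]]] [autumn [clay barrel]]]

At the top level: head "barrel" (specifically "autumn clay barrel"); modifier "island lagoon cellar glass".
"island lagoon cellar glass" → head "glass" (specifically "lagoon cellar glass"), modifier "island".
"lagoon cellar glass" → head "glass" (specifically "cellar glass"), modifier "lagoon".
"cellar glass" → head "glass", modifier "cellar".
"autumn clay barrel" → head "barrel" (specifically "clay barrel"), modifier "autumn".
"clay barrel" → head "barrel", modifier "clay".
Putting it together: [[island [lagoon [cellar glass]]] [autumn [clay barrel]]].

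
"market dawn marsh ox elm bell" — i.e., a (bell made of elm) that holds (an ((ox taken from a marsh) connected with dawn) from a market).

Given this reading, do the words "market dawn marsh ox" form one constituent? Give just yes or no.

yes

The paraphrase groups the words so that "market dawn marsh ox" is one unit: it corresponds to a single parenthesized sub-phrase.
The full structure is [[market [dawn [marsh ox]]] [elm bell]], in which [market dawn marsh ox] is a constituent.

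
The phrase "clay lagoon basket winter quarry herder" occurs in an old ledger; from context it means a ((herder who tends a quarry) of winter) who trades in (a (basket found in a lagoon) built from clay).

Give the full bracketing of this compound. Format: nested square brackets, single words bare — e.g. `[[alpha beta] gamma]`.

Whole compound: head "herder" (specifically "winter quarry herder"), modifier "clay lagoon basket".
Within "clay lagoon basket", the head is "basket" (specifically "lagoon basket") and the modifier is "clay".
Within "lagoon basket", the head is "basket" and the modifier is "lagoon".
Within "winter quarry herder", the head is "herder" (specifically "quarry herder") and the modifier is "winter".
Within "quarry herder", the head is "herder" and the modifier is "quarry".
Assembled: [[clay [lagoon basket]] [winter [quarry herder]]].

[[clay [lagoon basket]] [winter [quarry herder]]]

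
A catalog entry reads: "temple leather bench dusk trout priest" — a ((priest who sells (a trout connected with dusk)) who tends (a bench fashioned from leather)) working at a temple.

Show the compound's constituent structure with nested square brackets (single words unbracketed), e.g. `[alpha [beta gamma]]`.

Overall it is a kind of priest (specifically "leather bench dusk trout priest"); the modifier is "temple".
Within "leather bench dusk trout priest", the head is "priest" (specifically "dusk trout priest") and the modifier is "leather bench".
Within "leather bench", the head is "bench" and the modifier is "leather".
Within "dusk trout priest", the head is "priest" and the modifier is "dusk trout".
Within "dusk trout", the head is "trout" and the modifier is "dusk".
Assembled: [temple [[leather bench] [[dusk trout] priest]]].

[temple [[leather bench] [[dusk trout] priest]]]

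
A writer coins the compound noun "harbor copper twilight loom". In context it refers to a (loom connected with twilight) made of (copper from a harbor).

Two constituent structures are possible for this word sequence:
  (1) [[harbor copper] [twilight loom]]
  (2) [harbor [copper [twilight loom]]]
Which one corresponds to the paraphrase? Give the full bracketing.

[[harbor copper] [twilight loom]]

The paraphrase's head is the "loom" part ("twilight loom"); its modifier is "harbor copper".
That top-level split, carried through the inner groups, gives [[harbor copper] [twilight loom]].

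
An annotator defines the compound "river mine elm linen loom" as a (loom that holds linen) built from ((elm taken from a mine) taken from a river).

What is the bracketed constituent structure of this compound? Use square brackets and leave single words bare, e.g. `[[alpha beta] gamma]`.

At the top level: head "loom" (specifically "linen loom"); modifier "river mine elm".
Inside "river mine elm": head "elm" (specifically "mine elm"), modifier "river".
Inside "mine elm": head "elm", modifier "mine".
Inside "linen loom": head "loom", modifier "linen".
Assembled: [[river [mine elm]] [linen loom]].

[[river [mine elm]] [linen loom]]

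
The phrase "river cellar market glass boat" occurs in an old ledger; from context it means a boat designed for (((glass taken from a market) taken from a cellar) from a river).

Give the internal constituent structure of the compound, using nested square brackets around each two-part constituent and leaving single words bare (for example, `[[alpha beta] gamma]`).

[[river [cellar [market glass]]] boat]

Whole compound: head "boat", modifier "river cellar market glass".
Inside "river cellar market glass": head "glass" (specifically "cellar market glass"), modifier "river".
Inside "cellar market glass": head "glass" (specifically "market glass"), modifier "cellar".
Inside "market glass": head "glass", modifier "market".
Putting it together: [[river [cellar [market glass]]] boat].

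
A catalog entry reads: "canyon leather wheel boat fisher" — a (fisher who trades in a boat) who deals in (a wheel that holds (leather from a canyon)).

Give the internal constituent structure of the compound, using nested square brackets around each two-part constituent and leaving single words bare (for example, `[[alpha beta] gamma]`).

The outermost head in the paraphrase is "fisher" (specifically "boat fisher"), modified by "canyon leather wheel".
Within "canyon leather wheel", the head is "wheel" and the modifier is "canyon leather".
Within "canyon leather", the head is "leather" and the modifier is "canyon".
Within "boat fisher", the head is "fisher" and the modifier is "boat".
So the structure is [[[canyon leather] wheel] [boat fisher]].

[[[canyon leather] wheel] [boat fisher]]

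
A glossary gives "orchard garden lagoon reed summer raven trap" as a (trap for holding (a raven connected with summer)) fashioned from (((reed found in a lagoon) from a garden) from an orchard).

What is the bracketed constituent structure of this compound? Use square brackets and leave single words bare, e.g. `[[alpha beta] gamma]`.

[[orchard [garden [lagoon reed]]] [[summer raven] trap]]

At the top level: head "trap" (specifically "summer raven trap"); modifier "orchard garden lagoon reed".
Inside "orchard garden lagoon reed": head "reed" (specifically "garden lagoon reed"), modifier "orchard".
Inside "garden lagoon reed": head "reed" (specifically "lagoon reed"), modifier "garden".
Inside "lagoon reed": head "reed", modifier "lagoon".
Inside "summer raven trap": head "trap", modifier "summer raven".
Inside "summer raven": head "raven", modifier "summer".
So the structure is [[orchard [garden [lagoon reed]]] [[summer raven] trap]].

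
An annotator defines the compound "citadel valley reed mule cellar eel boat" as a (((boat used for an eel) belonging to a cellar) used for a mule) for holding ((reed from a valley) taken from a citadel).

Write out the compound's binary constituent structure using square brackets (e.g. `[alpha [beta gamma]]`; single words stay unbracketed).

[[citadel [valley reed]] [mule [cellar [eel boat]]]]

The outermost head in the paraphrase is "boat" (specifically "mule cellar eel boat"), modified by "citadel valley reed".
Within "citadel valley reed", the head is "reed" (specifically "valley reed") and the modifier is "citadel".
Within "valley reed", the head is "reed" and the modifier is "valley".
Within "mule cellar eel boat", the head is "boat" (specifically "cellar eel boat") and the modifier is "mule".
Within "cellar eel boat", the head is "boat" (specifically "eel boat") and the modifier is "cellar".
Within "eel boat", the head is "boat" and the modifier is "eel".
Putting it together: [[citadel [valley reed]] [mule [cellar [eel boat]]]].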